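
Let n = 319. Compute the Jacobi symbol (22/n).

0

Pull out 2: since 319 ≡ 7 (mod 8), (2/319) = +1.
Reciprocity: 11 ≡ 3 and 319 ≡ 3 (mod 4), so (11/319) = −(319/11).
Reduce top mod 11: now compute (0/11).
Top reduces to 0: gcd > 1, so the symbol is 0.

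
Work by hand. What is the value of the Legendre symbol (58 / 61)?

1

Euler's criterion: (58/61) ≡ 58^30 (mod 61).
58^2 ≡ 9 (mod 61)
58^4 ≡ 20 (mod 61)
58^8 ≡ 34 (mod 61)
58^16 ≡ 58 (mod 61)
58^30 = 58^(16+8+4+2) ≡ 1 (mod 61).
Result is 1, so (58/61) = 1.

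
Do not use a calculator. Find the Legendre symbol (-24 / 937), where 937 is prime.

1

Euler's criterion: (-24/937) ≡ 913^468 (mod 937).
913^2 ≡ 576 (mod 937)
913^4 ≡ 78 (mod 937)
913^8 ≡ 462 (mod 937)
913^16 ≡ 745 (mod 937)
913^32 ≡ 321 (mod 937)
913^64 ≡ 908 (mod 937)
913^128 ≡ 841 (mod 937)
913^256 ≡ 783 (mod 937)
913^468 = 913^(256+128+64+16+4) ≡ 1 (mod 937).
Result is 1, so (-24/937) = 1.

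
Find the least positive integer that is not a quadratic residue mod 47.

5

(2/47) = +1, so 2 is a residue.
(3/47) = +1, so 3 is a residue.
(4/47) = +1, so 4 is a residue.
(5/47) = −1, so 5 is the smallest positive non-residue mod 47.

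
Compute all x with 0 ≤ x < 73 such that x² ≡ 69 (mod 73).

19, 54

73 ≡ 1 (mod 4), so we find a root by search.
Trying successive values, 19² = 361 ≡ 69 (mod 73). The other root is 73 − 19 = 54.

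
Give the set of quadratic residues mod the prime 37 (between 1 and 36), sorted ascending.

1, 3, 4, 7, 9, 10, 11, 12, 16, 21, 25, 26, 27, 28, 30, 33, 34, 36

Square k = 1,…,18 (k and 37−k give the same square):
1²=1, 2²=4, 3²=9, 4²=16, 5²=25, 6²=36, 7²≡12, 8²≡27, 9²≡7, 10²≡26, 11²≡10, 12²≡33, 13²≡21, 14²≡11, 15²≡3, 16²≡34, 17²≡30, 18²≡28 (mod 37).
So the quadratic residues mod 37 are {1, 3, 4, 7, 9, 10, 11, 12, 16, 21, 25, 26, 27, 28, 30, 33, 34, 36}.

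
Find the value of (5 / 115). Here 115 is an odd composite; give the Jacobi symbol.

Reciprocity: 5 ≡ 1 and 115 ≡ 3 (mod 4), so (5/115) = +(115/5).
Reduce top mod 5: now compute (0/5).
Top reduces to 0: gcd > 1, so the symbol is 0.

0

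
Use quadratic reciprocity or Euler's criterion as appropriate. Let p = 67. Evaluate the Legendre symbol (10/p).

1

Euler's criterion: (10/67) ≡ 10^33 (mod 67).
10^2 ≡ 33 (mod 67)
10^4 ≡ 17 (mod 67)
10^8 ≡ 21 (mod 67)
10^16 ≡ 39 (mod 67)
10^32 ≡ 47 (mod 67)
10^33 = 10^(32+1) ≡ 1 (mod 67).
Result is 1, so (10/67) = 1.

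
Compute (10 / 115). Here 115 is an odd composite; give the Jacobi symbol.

0

Pull out 2: since 115 ≡ 3 (mod 8), (2/115) = -1.
Reciprocity: 5 ≡ 1 and 115 ≡ 3 (mod 4), so (5/115) = +(115/5).
Reduce top mod 5: now compute (0/5).
Top reduces to 0: gcd > 1, so the symbol is 0.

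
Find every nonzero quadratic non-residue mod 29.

Square k = 1,…,14 (k and 29−k give the same square):
1²=1, 2²=4, 3²=9, 4²=16, 5²=25, 6²≡7, 7²≡20, 8²≡6, 9²≡23, 10²≡13, 11²≡5, 12²≡28, 13²≡24, 14²≡22 (mod 29).
The residues are {1, 4, 5, 6, 7, 9, 13, 16, 20, 22, 23, 24, 25, 28}; the non-residues are the remaining 14 nonzero classes.

2, 3, 8, 10, 11, 12, 14, 15, 17, 18, 19, 21, 26, 27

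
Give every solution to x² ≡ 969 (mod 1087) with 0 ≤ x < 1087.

Since 1087 ≡ 3 (mod 4), a square root of 969 is 969^((1087+1)/4) = 969^272 mod 1087.
Repeated squaring: 969^2≡880, 969^4≡456, 969^8≡319, 969^16≡670, 969^32≡1056, 969^64≡961, 969^128≡658, 969^256≡338 (mod 1087).
969^272 = 969^(256+16) ≡ 364 (mod 1087).
Check: 364² = 132496 ≡ 969 (mod 1087). The two roots are 364 and 723.

364, 723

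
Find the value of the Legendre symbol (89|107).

1

Euler's criterion: (89/107) ≡ 89^53 (mod 107).
89^2 ≡ 3 (mod 107)
89^4 ≡ 9 (mod 107)
89^8 ≡ 81 (mod 107)
89^16 ≡ 34 (mod 107)
89^32 ≡ 86 (mod 107)
89^53 = 89^(32+16+4+1) ≡ 1 (mod 107).
Result is 1, so (89/107) = 1.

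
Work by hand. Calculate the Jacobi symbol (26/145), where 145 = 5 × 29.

-1

Pull out 2: since 145 ≡ 1 (mod 8), (2/145) = +1.
Reciprocity: 13 ≡ 1 and 145 ≡ 1 (mod 4), so (13/145) = +(145/13).
Reduce top mod 13: now compute (2/13).
Pull out 2: since 13 ≡ 5 (mod 8), (2/13) = -1.
Reached (1/13) = 1. Collecting the sign flips along the way, the symbol is -1.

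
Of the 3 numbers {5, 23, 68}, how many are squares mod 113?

(5/113) = -1 → non-residue.
(23/113) = -1 → non-residue.
(68/113) = -1 → non-residue.
Total quadratic residues among the 3: 0.

0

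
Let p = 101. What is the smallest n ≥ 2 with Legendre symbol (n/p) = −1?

(2/101) = −1, so 2 is the smallest positive non-residue mod 101.

2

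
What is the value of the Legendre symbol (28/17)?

-1

First reduce: 28 ≡ 11 (mod 17).
Reciprocity: 11 ≡ 3 and 17 ≡ 1 (mod 4), so (11/17) = +(17/11).
Reduce top mod 11: now compute (6/11).
Pull out 2: since 11 ≡ 3 (mod 8), (2/11) = -1.
Reciprocity: 3 ≡ 3 and 11 ≡ 3 (mod 4), so (3/11) = −(11/3).
Reduce top mod 3: now compute (2/3).
Pull out 2: since 3 ≡ 3 (mod 8), (2/3) = -1.
Reached (1/3) = 1. Collecting the sign flips along the way, the symbol is -1.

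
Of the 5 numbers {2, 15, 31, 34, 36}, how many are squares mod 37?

2

(2/37) = -1 → non-residue.
(15/37) = -1 → non-residue.
(31/37) = -1 → non-residue.
(34/37) = +1 → QR.
(36/37) = +1 → QR.
Total quadratic residues among the 5: 2.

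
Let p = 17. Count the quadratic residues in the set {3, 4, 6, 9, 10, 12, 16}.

3

(3/17) = -1 → non-residue.
(4/17) = +1 → QR.
(6/17) = -1 → non-residue.
(9/17) = +1 → QR.
(10/17) = -1 → non-residue.
(12/17) = -1 → non-residue.
(16/17) = +1 → QR.
Total quadratic residues among the 7: 3.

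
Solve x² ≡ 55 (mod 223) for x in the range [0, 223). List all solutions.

Since 223 ≡ 3 (mod 4), a square root of 55 is 55^((223+1)/4) = 55^56 mod 223.
Repeated squaring: 55^2≡126, 55^4≡43, 55^8≡65, 55^16≡211, 55^32≡144 (mod 223).
55^56 = 55^(32+16+8) ≡ 72 (mod 223).
Check: 72² = 5184 ≡ 55 (mod 223). The two roots are 72 and 151.

72, 151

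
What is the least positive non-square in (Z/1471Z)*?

3

(2/1471) = +1, so 2 is a residue.
(3/1471) = −1, so 3 is the smallest positive non-residue mod 1471.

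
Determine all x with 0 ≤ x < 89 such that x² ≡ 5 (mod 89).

19, 70

89 ≡ 1 (mod 4), so we find a root by search.
Trying successive values, 19² = 361 ≡ 5 (mod 89). The other root is 89 − 19 = 70.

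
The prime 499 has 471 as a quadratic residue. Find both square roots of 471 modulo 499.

Since 499 ≡ 3 (mod 4), a square root of 471 is 471^((499+1)/4) = 471^125 mod 499.
Repeated squaring: 471^2≡285, 471^4≡387, 471^8≡69, 471^16≡270, 471^32≡46, 471^64≡120 (mod 499).
471^125 = 471^(64+32+16+8+4+1) ≡ 107 (mod 499).
Check: 107² = 11449 ≡ 471 (mod 499). The two roots are 107 and 392.

107, 392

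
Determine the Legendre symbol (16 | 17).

Pull out 2^4: since 17 ≡ 1 (mod 8), (2/17) = +1, so (2/17)^4 = +1.
Reached (1/17) = 1. Collecting the sign flips along the way, the symbol is +1.

1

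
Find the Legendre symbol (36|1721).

Pull out 2^2: since 1721 ≡ 1 (mod 8), (2/1721) = +1, so (2/1721)^2 = +1.
Reciprocity: 9 ≡ 1 and 1721 ≡ 1 (mod 4), so (9/1721) = +(1721/9).
Reduce top mod 9: now compute (2/9).
Pull out 2: since 9 ≡ 1 (mod 8), (2/9) = +1.
Reached (1/9) = 1. Collecting the sign flips along the way, the symbol is +1.

1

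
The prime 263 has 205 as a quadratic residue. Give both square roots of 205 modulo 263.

87, 176

Since 263 ≡ 3 (mod 4), a square root of 205 is 205^((263+1)/4) = 205^66 mod 263.
Repeated squaring: 205^2≡208, 205^4≡132, 205^8≡66, 205^16≡148, 205^32≡75, 205^64≡102 (mod 263).
205^66 = 205^(64+2) ≡ 176 (mod 263).
Check: 176² = 30976 ≡ 205 (mod 263). The two roots are 87 and 176.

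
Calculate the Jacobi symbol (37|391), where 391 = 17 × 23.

Reciprocity: 37 ≡ 1 and 391 ≡ 3 (mod 4), so (37/391) = +(391/37).
Reduce top mod 37: now compute (21/37).
Reciprocity: 21 ≡ 1 and 37 ≡ 1 (mod 4), so (21/37) = +(37/21).
Reduce top mod 21: now compute (16/21).
Pull out 2^4: since 21 ≡ 5 (mod 8), (2/21) = -1, so (2/21)^4 = +1.
Reached (1/21) = 1. Collecting the sign flips along the way, the symbol is +1.

1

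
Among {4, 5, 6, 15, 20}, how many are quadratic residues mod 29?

(4/29) = +1 → QR.
(5/29) = +1 → QR.
(6/29) = +1 → QR.
(15/29) = -1 → non-residue.
(20/29) = +1 → QR.
Total quadratic residues among the 5: 4.

4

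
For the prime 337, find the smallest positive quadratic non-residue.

(2/337) = +1, so 2 is a residue.
(3/337) = +1, so 3 is a residue.
(4/337) = +1, so 4 is a residue.
(5/337) = −1, so 5 is the smallest positive non-residue mod 337.

5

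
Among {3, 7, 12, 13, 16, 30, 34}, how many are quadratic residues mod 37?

6

(3/37) = +1 → QR.
(7/37) = +1 → QR.
(12/37) = +1 → QR.
(13/37) = -1 → non-residue.
(16/37) = +1 → QR.
(30/37) = +1 → QR.
(34/37) = +1 → QR.
Total quadratic residues among the 7: 6.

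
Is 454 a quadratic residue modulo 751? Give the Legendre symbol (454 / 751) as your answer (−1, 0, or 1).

-1

Pull out 2: since 751 ≡ 7 (mod 8), (2/751) = +1.
Reciprocity: 227 ≡ 3 and 751 ≡ 3 (mod 4), so (227/751) = −(751/227).
Reduce top mod 227: now compute (70/227).
Pull out 2: since 227 ≡ 3 (mod 8), (2/227) = -1.
Reciprocity: 35 ≡ 3 and 227 ≡ 3 (mod 4), so (35/227) = −(227/35).
Reduce top mod 35: now compute (17/35).
Reciprocity: 17 ≡ 1 and 35 ≡ 3 (mod 4), so (17/35) = +(35/17).
Reduce top mod 17: now compute (1/17).
Reached (1/17) = 1. Collecting the sign flips along the way, the symbol is -1.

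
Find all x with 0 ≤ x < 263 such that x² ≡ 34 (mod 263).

49, 214

Since 263 ≡ 3 (mod 4), a square root of 34 is 34^((263+1)/4) = 34^66 mod 263.
Repeated squaring: 34^2≡104, 34^4≡33, 34^8≡37, 34^16≡54, 34^32≡23, 34^64≡3 (mod 263).
34^66 = 34^(64+2) ≡ 49 (mod 263).
Check: 49² = 2401 ≡ 34 (mod 263). The two roots are 49 and 214.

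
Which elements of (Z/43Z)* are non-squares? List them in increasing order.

Square k = 1,…,21 (k and 43−k give the same square):
1²=1, 2²=4, 3²=9, 4²=16, 5²=25, 6²=36, 7²≡6, 8²≡21, 9²≡38, 10²≡14, 11²≡35, 12²≡15, 13²≡40, 14²≡24, 15²≡10, 16²≡41, 17²≡31, 18²≡23, 19²≡17, 20²≡13, 21²≡11 (mod 43).
The residues are {1, 4, 6, 9, 10, 11, 13, 14, 15, 16, 17, 21, 23, 24, 25, 31, 35, 36, 38, 40, 41}; the non-residues are the remaining 21 nonzero classes.

2 3 5 7 8 12 18 19 20 22 26 27 28 29 30 32 33 34 37 39 42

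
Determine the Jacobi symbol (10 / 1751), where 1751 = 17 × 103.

1

Pull out 2: since 1751 ≡ 7 (mod 8), (2/1751) = +1.
Reciprocity: 5 ≡ 1 and 1751 ≡ 3 (mod 4), so (5/1751) = +(1751/5).
Reduce top mod 5: now compute (1/5).
Reached (1/5) = 1. Collecting the sign flips along the way, the symbol is +1.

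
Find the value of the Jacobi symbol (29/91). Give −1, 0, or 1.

Reciprocity: 29 ≡ 1 and 91 ≡ 3 (mod 4), so (29/91) = +(91/29).
Reduce top mod 29: now compute (4/29).
Pull out 2^2: since 29 ≡ 5 (mod 8), (2/29) = -1, so (2/29)^2 = +1.
Reached (1/29) = 1. Collecting the sign flips along the way, the symbol is +1.

1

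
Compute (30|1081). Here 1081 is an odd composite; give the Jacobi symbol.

Pull out 2: since 1081 ≡ 1 (mod 8), (2/1081) = +1.
Reciprocity: 15 ≡ 3 and 1081 ≡ 1 (mod 4), so (15/1081) = +(1081/15).
Reduce top mod 15: now compute (1/15).
Reached (1/15) = 1. Collecting the sign flips along the way, the symbol is +1.

1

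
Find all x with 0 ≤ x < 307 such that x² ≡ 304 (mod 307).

35, 272

Since 307 ≡ 3 (mod 4), a square root of 304 is 304^((307+1)/4) = 304^77 mod 307.
Repeated squaring: 304^2≡9, 304^4≡81, 304^8≡114, 304^16≡102, 304^32≡273, 304^64≡235 (mod 307).
304^77 = 304^(64+8+4+1) ≡ 272 (mod 307).
Check: 272² = 73984 ≡ 304 (mod 307). The two roots are 35 and 272.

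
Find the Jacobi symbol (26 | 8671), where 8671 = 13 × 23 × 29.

Pull out 2: since 8671 ≡ 7 (mod 8), (2/8671) = +1.
Reciprocity: 13 ≡ 1 and 8671 ≡ 3 (mod 4), so (13/8671) = +(8671/13).
Reduce top mod 13: now compute (0/13).
Top reduces to 0: gcd > 1, so the symbol is 0.

0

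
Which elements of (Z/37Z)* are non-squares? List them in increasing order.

2,5,6,8,13,14,15,17,18,19,20,22,23,24,29,31,32,35

Square k = 1,…,18 (k and 37−k give the same square):
1²=1, 2²=4, 3²=9, 4²=16, 5²=25, 6²=36, 7²≡12, 8²≡27, 9²≡7, 10²≡26, 11²≡10, 12²≡33, 13²≡21, 14²≡11, 15²≡3, 16²≡34, 17²≡30, 18²≡28 (mod 37).
The residues are {1, 3, 4, 7, 9, 10, 11, 12, 16, 21, 25, 26, 27, 28, 30, 33, 34, 36}; the non-residues are the remaining 18 nonzero classes.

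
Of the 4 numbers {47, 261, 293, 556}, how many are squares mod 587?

3

(47/587) = +1 → QR.
(261/587) = +1 → QR.
(293/587) = +1 → QR.
(556/587) = -1 → non-residue.
Total quadratic residues among the 4: 3.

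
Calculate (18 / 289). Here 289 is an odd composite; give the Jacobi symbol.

1

Pull out 2: since 289 ≡ 1 (mod 8), (2/289) = +1.
Reciprocity: 9 ≡ 1 and 289 ≡ 1 (mod 4), so (9/289) = +(289/9).
Reduce top mod 9: now compute (1/9).
Reached (1/9) = 1. Collecting the sign flips along the way, the symbol is +1.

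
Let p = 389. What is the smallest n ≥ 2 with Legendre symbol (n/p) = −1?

(2/389) = −1, so 2 is the smallest positive non-residue mod 389.

2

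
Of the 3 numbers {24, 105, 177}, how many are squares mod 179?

1

(24/179) = -1 → non-residue.
(105/179) = -1 → non-residue.
(177/179) = +1 → QR.
Total quadratic residues among the 3: 1.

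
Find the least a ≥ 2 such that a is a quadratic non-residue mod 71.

(2/71) = +1, so 2 is a residue.
(3/71) = +1, so 3 is a residue.
(4/71) = +1, so 4 is a residue.
(5/71) = +1, so 5 is a residue.
(6/71) = +1, so 6 is a residue.
(7/71) = −1, so 7 is the smallest positive non-residue mod 71.

7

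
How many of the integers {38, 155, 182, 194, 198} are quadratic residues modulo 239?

3

(38/239) = -1 → non-residue.
(155/239) = +1 → QR.
(182/239) = +1 → QR.
(194/239) = -1 → non-residue.
(198/239) = +1 → QR.
Total quadratic residues among the 5: 3.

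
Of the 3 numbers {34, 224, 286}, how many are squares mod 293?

1

(34/293) = -1 → non-residue.
(224/293) = +1 → QR.
(286/293) = -1 → non-residue.
Total quadratic residues among the 3: 1.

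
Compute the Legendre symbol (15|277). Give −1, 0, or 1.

-1

Reciprocity: 15 ≡ 3 and 277 ≡ 1 (mod 4), so (15/277) = +(277/15).
Reduce top mod 15: now compute (7/15).
Reciprocity: 7 ≡ 3 and 15 ≡ 3 (mod 4), so (7/15) = −(15/7).
Reduce top mod 7: now compute (1/7).
Reached (1/7) = 1. Collecting the sign flips along the way, the symbol is -1.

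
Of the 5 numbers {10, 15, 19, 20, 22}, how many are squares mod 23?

0

(10/23) = -1 → non-residue.
(15/23) = -1 → non-residue.
(19/23) = -1 → non-residue.
(20/23) = -1 → non-residue.
(22/23) = -1 → non-residue.
Total quadratic residues among the 5: 0.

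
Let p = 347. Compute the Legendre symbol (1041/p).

0

First reduce: 1041 ≡ 0 (mod 347).
Top reduces to 0: gcd > 1, so the symbol is 0.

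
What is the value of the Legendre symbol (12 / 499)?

-1

Pull out 2^2: since 499 ≡ 3 (mod 8), (2/499) = -1, so (2/499)^2 = +1.
Reciprocity: 3 ≡ 3 and 499 ≡ 3 (mod 4), so (3/499) = −(499/3).
Reduce top mod 3: now compute (1/3).
Reached (1/3) = 1. Collecting the sign flips along the way, the symbol is -1.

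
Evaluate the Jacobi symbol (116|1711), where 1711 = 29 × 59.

Pull out 2^2: since 1711 ≡ 7 (mod 8), (2/1711) = +1, so (2/1711)^2 = +1.
Reciprocity: 29 ≡ 1 and 1711 ≡ 3 (mod 4), so (29/1711) = +(1711/29).
Reduce top mod 29: now compute (0/29).
Top reduces to 0: gcd > 1, so the symbol is 0.

0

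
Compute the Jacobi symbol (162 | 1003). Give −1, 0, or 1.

-1

Pull out 2: since 1003 ≡ 3 (mod 8), (2/1003) = -1.
Reciprocity: 81 ≡ 1 and 1003 ≡ 3 (mod 4), so (81/1003) = +(1003/81).
Reduce top mod 81: now compute (31/81).
Reciprocity: 31 ≡ 3 and 81 ≡ 1 (mod 4), so (31/81) = +(81/31).
Reduce top mod 31: now compute (19/31).
Reciprocity: 19 ≡ 3 and 31 ≡ 3 (mod 4), so (19/31) = −(31/19).
Reduce top mod 19: now compute (12/19).
Pull out 2^2: since 19 ≡ 3 (mod 8), (2/19) = -1, so (2/19)^2 = +1.
Reciprocity: 3 ≡ 3 and 19 ≡ 3 (mod 4), so (3/19) = −(19/3).
Reduce top mod 3: now compute (1/3).
Reached (1/3) = 1. Collecting the sign flips along the way, the symbol is -1.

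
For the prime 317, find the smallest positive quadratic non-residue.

2

(2/317) = −1, so 2 is the smallest positive non-residue mod 317.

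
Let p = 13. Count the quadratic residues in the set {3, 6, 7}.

1

(3/13) = +1 → QR.
(6/13) = -1 → non-residue.
(7/13) = -1 → non-residue.
Total quadratic residues among the 3: 1.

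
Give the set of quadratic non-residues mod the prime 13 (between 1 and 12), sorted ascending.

2, 5, 6, 7, 8, 11

Square k = 1,…,6 (k and 13−k give the same square):
1²=1, 2²=4, 3²=9, 4²≡3, 5²≡12, 6²≡10 (mod 13).
The residues are {1, 3, 4, 9, 10, 12}; the non-residues are the remaining 6 nonzero classes.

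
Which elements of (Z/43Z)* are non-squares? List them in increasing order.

2, 3, 5, 7, 8, 12, 18, 19, 20, 22, 26, 27, 28, 29, 30, 32, 33, 34, 37, 39, 42

Square k = 1,…,21 (k and 43−k give the same square):
1²=1, 2²=4, 3²=9, 4²=16, 5²=25, 6²=36, 7²≡6, 8²≡21, 9²≡38, 10²≡14, 11²≡35, 12²≡15, 13²≡40, 14²≡24, 15²≡10, 16²≡41, 17²≡31, 18²≡23, 19²≡17, 20²≡13, 21²≡11 (mod 43).
The residues are {1, 4, 6, 9, 10, 11, 13, 14, 15, 16, 17, 21, 23, 24, 25, 31, 35, 36, 38, 40, 41}; the non-residues are the remaining 21 nonzero classes.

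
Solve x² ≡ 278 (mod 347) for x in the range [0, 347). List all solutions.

Since 347 ≡ 3 (mod 4), a square root of 278 is 278^((347+1)/4) = 278^87 mod 347.
Repeated squaring: 278^2≡250, 278^4≡40, 278^8≡212, 278^16≡181, 278^32≡143, 278^64≡323 (mod 347).
278^87 = 278^(64+16+4+2+1) ≡ 25 (mod 347).
Check: 25² = 625 ≡ 278 (mod 347). The two roots are 25 and 322.

25, 322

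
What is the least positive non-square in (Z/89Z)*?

3

(2/89) = +1, so 2 is a residue.
(3/89) = −1, so 3 is the smallest positive non-residue mod 89.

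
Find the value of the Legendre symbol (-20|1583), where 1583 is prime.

1

First reduce: -20 ≡ 1563 (mod 1583).
Reciprocity: 1563 ≡ 3 and 1583 ≡ 3 (mod 4), so (1563/1583) = −(1583/1563).
Reduce top mod 1563: now compute (20/1563).
Pull out 2^2: since 1563 ≡ 3 (mod 8), (2/1563) = -1, so (2/1563)^2 = +1.
Reciprocity: 5 ≡ 1 and 1563 ≡ 3 (mod 4), so (5/1563) = +(1563/5).
Reduce top mod 5: now compute (3/5).
Reciprocity: 3 ≡ 3 and 5 ≡ 1 (mod 4), so (3/5) = +(5/3).
Reduce top mod 3: now compute (2/3).
Pull out 2: since 3 ≡ 3 (mod 8), (2/3) = -1.
Reached (1/3) = 1. Collecting the sign flips along the way, the symbol is +1.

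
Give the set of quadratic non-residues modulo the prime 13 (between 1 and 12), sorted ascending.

Square k = 1,…,6 (k and 13−k give the same square):
1²=1, 2²=4, 3²=9, 4²≡3, 5²≡12, 6²≡10 (mod 13).
The residues are {1, 3, 4, 9, 10, 12}; the non-residues are the remaining 6 nonzero classes.

2,5,6,7,8,11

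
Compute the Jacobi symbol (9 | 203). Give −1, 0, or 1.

1

Reciprocity: 9 ≡ 1 and 203 ≡ 3 (mod 4), so (9/203) = +(203/9).
Reduce top mod 9: now compute (5/9).
Reciprocity: 5 ≡ 1 and 9 ≡ 1 (mod 4), so (5/9) = +(9/5).
Reduce top mod 5: now compute (4/5).
Pull out 2^2: since 5 ≡ 5 (mod 8), (2/5) = -1, so (2/5)^2 = +1.
Reached (1/5) = 1. Collecting the sign flips along the way, the symbol is +1.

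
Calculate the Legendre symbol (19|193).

-1

Euler's criterion: (19/193) ≡ 19^96 (mod 193).
19^2 ≡ 168 (mod 193)
19^4 ≡ 46 (mod 193)
19^8 ≡ 186 (mod 193)
19^16 ≡ 49 (mod 193)
19^32 ≡ 85 (mod 193)
19^64 ≡ 84 (mod 193)
19^96 = 19^(64+32) ≡ 192 (mod 193).
Result is 192 ≡ −1, so (19/193) = −1.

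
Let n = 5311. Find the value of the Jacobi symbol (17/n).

Reciprocity: 17 ≡ 1 and 5311 ≡ 3 (mod 4), so (17/5311) = +(5311/17).
Reduce top mod 17: now compute (7/17).
Reciprocity: 7 ≡ 3 and 17 ≡ 1 (mod 4), so (7/17) = +(17/7).
Reduce top mod 7: now compute (3/7).
Reciprocity: 3 ≡ 3 and 7 ≡ 3 (mod 4), so (3/7) = −(7/3).
Reduce top mod 3: now compute (1/3).
Reached (1/3) = 1. Collecting the sign flips along the way, the symbol is -1.

-1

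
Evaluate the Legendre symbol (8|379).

-1

Pull out 2^3: since 379 ≡ 3 (mod 8), (2/379) = -1, so (2/379)^3 = -1.
Reached (1/379) = 1. Collecting the sign flips along the way, the symbol is -1.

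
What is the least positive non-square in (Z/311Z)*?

11

(2/311) = +1, so 2 is a residue.
(3/311) = +1, so 3 is a residue.
(4/311) = +1, so 4 is a residue.
(5/311) = +1, so 5 is a residue.
(6/311) = +1, so 6 is a residue.
(7/311) = +1, so 7 is a residue.
(8/311) = +1, so 8 is a residue.
(9/311) = +1, so 9 is a residue.
(10/311) = +1, so 10 is a residue.
(11/311) = −1, so 11 is the smallest positive non-residue mod 311.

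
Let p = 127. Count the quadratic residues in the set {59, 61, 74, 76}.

(59/127) = -1 → non-residue.
(61/127) = +1 → QR.
(74/127) = +1 → QR.
(76/127) = +1 → QR.
Total quadratic residues among the 4: 3.

3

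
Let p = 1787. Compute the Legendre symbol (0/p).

0

Top reduces to 0: gcd > 1, so the symbol is 0.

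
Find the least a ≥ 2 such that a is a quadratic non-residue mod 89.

3

(2/89) = +1, so 2 is a residue.
(3/89) = −1, so 3 is the smallest positive non-residue mod 89.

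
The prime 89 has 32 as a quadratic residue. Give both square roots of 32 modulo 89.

89 ≡ 1 (mod 4), so we find a root by search.
Trying successive values, 11² = 121 ≡ 32 (mod 89). The other root is 89 − 11 = 78.

11, 78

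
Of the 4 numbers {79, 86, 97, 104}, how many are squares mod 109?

(79/109) = -1 → non-residue.
(86/109) = -1 → non-residue.
(97/109) = +1 → QR.
(104/109) = +1 → QR.
Total quadratic residues among the 4: 2.

2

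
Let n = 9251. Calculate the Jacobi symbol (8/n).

-1

Pull out 2^3: since 9251 ≡ 3 (mod 8), (2/9251) = -1, so (2/9251)^3 = -1.
Reached (1/9251) = 1. Collecting the sign flips along the way, the symbol is -1.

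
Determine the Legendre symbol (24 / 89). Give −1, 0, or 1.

Euler's criterion: (24/89) ≡ 24^44 (mod 89).
24^2 ≡ 42 (mod 89)
24^4 ≡ 73 (mod 89)
24^8 ≡ 78 (mod 89)
24^16 ≡ 32 (mod 89)
24^32 ≡ 45 (mod 89)
24^44 = 24^(32+8+4) ≡ 88 (mod 89).
Result is 88 ≡ −1, so (24/89) = −1.

-1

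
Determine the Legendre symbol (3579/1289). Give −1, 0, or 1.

First reduce: 3579 ≡ 1001 (mod 1289).
Reciprocity: 1001 ≡ 1 and 1289 ≡ 1 (mod 4), so (1001/1289) = +(1289/1001).
Reduce top mod 1001: now compute (288/1001).
Pull out 2^5: since 1001 ≡ 1 (mod 8), (2/1001) = +1, so (2/1001)^5 = +1.
Reciprocity: 9 ≡ 1 and 1001 ≡ 1 (mod 4), so (9/1001) = +(1001/9).
Reduce top mod 9: now compute (2/9).
Pull out 2: since 9 ≡ 1 (mod 8), (2/9) = +1.
Reached (1/9) = 1. Collecting the sign flips along the way, the symbol is +1.

1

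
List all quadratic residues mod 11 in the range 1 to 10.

1,3,4,5,9

Square k = 1,…,5 (k and 11−k give the same square):
1²=1, 2²=4, 3²=9, 4²≡5, 5²≡3 (mod 11).
So the quadratic residues mod 11 are {1, 3, 4, 5, 9}.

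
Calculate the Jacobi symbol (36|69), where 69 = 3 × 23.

Pull out 2^2: since 69 ≡ 5 (mod 8), (2/69) = -1, so (2/69)^2 = +1.
Reciprocity: 9 ≡ 1 and 69 ≡ 1 (mod 4), so (9/69) = +(69/9).
Reduce top mod 9: now compute (6/9).
Pull out 2: since 9 ≡ 1 (mod 8), (2/9) = +1.
Reciprocity: 3 ≡ 3 and 9 ≡ 1 (mod 4), so (3/9) = +(9/3).
Reduce top mod 3: now compute (0/3).
Top reduces to 0: gcd > 1, so the symbol is 0.

0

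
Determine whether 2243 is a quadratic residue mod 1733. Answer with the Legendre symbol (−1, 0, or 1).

-1

First reduce: 2243 ≡ 510 (mod 1733).
Pull out 2: since 1733 ≡ 5 (mod 8), (2/1733) = -1.
Reciprocity: 255 ≡ 3 and 1733 ≡ 1 (mod 4), so (255/1733) = +(1733/255).
Reduce top mod 255: now compute (203/255).
Reciprocity: 203 ≡ 3 and 255 ≡ 3 (mod 4), so (203/255) = −(255/203).
Reduce top mod 203: now compute (52/203).
Pull out 2^2: since 203 ≡ 3 (mod 8), (2/203) = -1, so (2/203)^2 = +1.
Reciprocity: 13 ≡ 1 and 203 ≡ 3 (mod 4), so (13/203) = +(203/13).
Reduce top mod 13: now compute (8/13).
Pull out 2^3: since 13 ≡ 5 (mod 8), (2/13) = -1, so (2/13)^3 = -1.
Reached (1/13) = 1. Collecting the sign flips along the way, the symbol is -1.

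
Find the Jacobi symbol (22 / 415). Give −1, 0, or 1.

1

Pull out 2: since 415 ≡ 7 (mod 8), (2/415) = +1.
Reciprocity: 11 ≡ 3 and 415 ≡ 3 (mod 4), so (11/415) = −(415/11).
Reduce top mod 11: now compute (8/11).
Pull out 2^3: since 11 ≡ 3 (mod 8), (2/11) = -1, so (2/11)^3 = -1.
Reached (1/11) = 1. Collecting the sign flips along the way, the symbol is +1.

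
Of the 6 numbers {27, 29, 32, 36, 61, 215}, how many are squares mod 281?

4

(27/281) = -1 → non-residue.
(29/281) = +1 → QR.
(32/281) = +1 → QR.
(36/281) = +1 → QR.
(61/281) = -1 → non-residue.
(215/281) = +1 → QR.
Total quadratic residues among the 6: 4.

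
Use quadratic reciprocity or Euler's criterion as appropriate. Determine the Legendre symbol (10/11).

Euler's criterion: (10/11) ≡ 10^5 (mod 11).
10^2 ≡ 1 (mod 11)
10^4 ≡ 1 (mod 11)
10^5 = 10^(4+1) ≡ 10 (mod 11).
Result is 10 ≡ −1, so (10/11) = −1.

-1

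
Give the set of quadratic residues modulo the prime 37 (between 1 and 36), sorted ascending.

Square k = 1,…,18 (k and 37−k give the same square):
1²=1, 2²=4, 3²=9, 4²=16, 5²=25, 6²=36, 7²≡12, 8²≡27, 9²≡7, 10²≡26, 11²≡10, 12²≡33, 13²≡21, 14²≡11, 15²≡3, 16²≡34, 17²≡30, 18²≡28 (mod 37).
So the quadratic residues mod 37 are {1, 3, 4, 7, 9, 10, 11, 12, 16, 21, 25, 26, 27, 28, 30, 33, 34, 36}.

1, 3, 4, 7, 9, 10, 11, 12, 16, 21, 25, 26, 27, 28, 30, 33, 34, 36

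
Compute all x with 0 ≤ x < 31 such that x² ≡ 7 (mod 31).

Since 31 ≡ 3 (mod 4), a square root of 7 is 7^((31+1)/4) = 7^8 mod 31.
Repeated squaring: 7^2≡18, 7^4≡14, 7^8≡10 (mod 31).
7^8 = 7^(8) ≡ 10 (mod 31).
Check: 10² = 100 ≡ 7 (mod 31). The two roots are 10 and 21.

10, 21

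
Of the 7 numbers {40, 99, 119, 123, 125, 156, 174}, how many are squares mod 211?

(40/211) = -1 → non-residue.
(99/211) = +1 → QR.
(119/211) = +1 → QR.
(123/211) = +1 → QR.
(125/211) = +1 → QR.
(156/211) = -1 → non-residue.
(174/211) = -1 → non-residue.
Total quadratic residues among the 7: 4.

4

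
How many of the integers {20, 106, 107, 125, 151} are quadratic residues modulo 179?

5

(20/179) = +1 → QR.
(106/179) = +1 → QR.
(107/179) = +1 → QR.
(125/179) = +1 → QR.
(151/179) = +1 → QR.
Total quadratic residues among the 5: 5.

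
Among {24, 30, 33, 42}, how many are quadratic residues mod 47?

2

(24/47) = +1 → QR.
(30/47) = -1 → non-residue.
(33/47) = -1 → non-residue.
(42/47) = +1 → QR.
Total quadratic residues among the 4: 2.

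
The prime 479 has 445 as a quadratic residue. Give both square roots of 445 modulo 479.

133, 346

Since 479 ≡ 3 (mod 4), a square root of 445 is 445^((479+1)/4) = 445^120 mod 479.
Repeated squaring: 445^2≡198, 445^4≡405, 445^8≡207, 445^16≡218, 445^32≡103, 445^64≡71 (mod 479).
445^120 = 445^(64+32+16+8) ≡ 346 (mod 479).
Check: 346² = 119716 ≡ 445 (mod 479). The two roots are 133 and 346.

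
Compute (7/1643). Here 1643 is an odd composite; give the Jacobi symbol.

1

Reciprocity: 7 ≡ 3 and 1643 ≡ 3 (mod 4), so (7/1643) = −(1643/7).
Reduce top mod 7: now compute (5/7).
Reciprocity: 5 ≡ 1 and 7 ≡ 3 (mod 4), so (5/7) = +(7/5).
Reduce top mod 5: now compute (2/5).
Pull out 2: since 5 ≡ 5 (mod 8), (2/5) = -1.
Reached (1/5) = 1. Collecting the sign flips along the way, the symbol is +1.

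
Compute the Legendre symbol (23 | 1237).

Reciprocity: 23 ≡ 3 and 1237 ≡ 1 (mod 4), so (23/1237) = +(1237/23).
Reduce top mod 23: now compute (18/23).
Pull out 2: since 23 ≡ 7 (mod 8), (2/23) = +1.
Reciprocity: 9 ≡ 1 and 23 ≡ 3 (mod 4), so (9/23) = +(23/9).
Reduce top mod 9: now compute (5/9).
Reciprocity: 5 ≡ 1 and 9 ≡ 1 (mod 4), so (5/9) = +(9/5).
Reduce top mod 5: now compute (4/5).
Pull out 2^2: since 5 ≡ 5 (mod 8), (2/5) = -1, so (2/5)^2 = +1.
Reached (1/5) = 1. Collecting the sign flips along the way, the symbol is +1.

1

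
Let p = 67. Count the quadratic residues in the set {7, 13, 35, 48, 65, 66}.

2

(7/67) = -1 → non-residue.
(13/67) = -1 → non-residue.
(35/67) = +1 → QR.
(48/67) = -1 → non-residue.
(65/67) = +1 → QR.
(66/67) = -1 → non-residue.
Total quadratic residues among the 6: 2.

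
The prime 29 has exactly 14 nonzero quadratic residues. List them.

Square k = 1,…,14 (k and 29−k give the same square):
1²=1, 2²=4, 3²=9, 4²=16, 5²=25, 6²≡7, 7²≡20, 8²≡6, 9²≡23, 10²≡13, 11²≡5, 12²≡28, 13²≡24, 14²≡22 (mod 29).
So the quadratic residues mod 29 are {1, 4, 5, 6, 7, 9, 13, 16, 20, 22, 23, 24, 25, 28}.

1,4,5,6,7,9,13,16,20,22,23,24,25,28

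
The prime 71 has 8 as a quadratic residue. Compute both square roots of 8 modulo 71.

24, 47

Since 71 ≡ 3 (mod 4), a square root of 8 is 8^((71+1)/4) = 8^18 mod 71.
Repeated squaring: 8^2≡64, 8^4≡49, 8^8≡58, 8^16≡27 (mod 71).
8^18 = 8^(16+2) ≡ 24 (mod 71).
Check: 24² = 576 ≡ 8 (mod 71). The two roots are 24 and 47.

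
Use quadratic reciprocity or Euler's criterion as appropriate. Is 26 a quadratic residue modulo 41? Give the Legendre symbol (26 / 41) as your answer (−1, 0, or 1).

-1

Pull out 2: since 41 ≡ 1 (mod 8), (2/41) = +1.
Reciprocity: 13 ≡ 1 and 41 ≡ 1 (mod 4), so (13/41) = +(41/13).
Reduce top mod 13: now compute (2/13).
Pull out 2: since 13 ≡ 5 (mod 8), (2/13) = -1.
Reached (1/13) = 1. Collecting the sign flips along the way, the symbol is -1.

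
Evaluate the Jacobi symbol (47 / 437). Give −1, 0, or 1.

Reciprocity: 47 ≡ 3 and 437 ≡ 1 (mod 4), so (47/437) = +(437/47).
Reduce top mod 47: now compute (14/47).
Pull out 2: since 47 ≡ 7 (mod 8), (2/47) = +1.
Reciprocity: 7 ≡ 3 and 47 ≡ 3 (mod 4), so (7/47) = −(47/7).
Reduce top mod 7: now compute (5/7).
Reciprocity: 5 ≡ 1 and 7 ≡ 3 (mod 4), so (5/7) = +(7/5).
Reduce top mod 5: now compute (2/5).
Pull out 2: since 5 ≡ 5 (mod 8), (2/5) = -1.
Reached (1/5) = 1. Collecting the sign flips along the way, the symbol is +1.

1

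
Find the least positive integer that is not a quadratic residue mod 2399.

11

(2/2399) = +1, so 2 is a residue.
(3/2399) = +1, so 3 is a residue.
(4/2399) = +1, so 4 is a residue.
(5/2399) = +1, so 5 is a residue.
(6/2399) = +1, so 6 is a residue.
(7/2399) = +1, so 7 is a residue.
(8/2399) = +1, so 8 is a residue.
(9/2399) = +1, so 9 is a residue.
(10/2399) = +1, so 10 is a residue.
(11/2399) = −1, so 11 is the smallest positive non-residue mod 2399.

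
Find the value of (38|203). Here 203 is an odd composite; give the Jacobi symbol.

-1

Pull out 2: since 203 ≡ 3 (mod 8), (2/203) = -1.
Reciprocity: 19 ≡ 3 and 203 ≡ 3 (mod 4), so (19/203) = −(203/19).
Reduce top mod 19: now compute (13/19).
Reciprocity: 13 ≡ 1 and 19 ≡ 3 (mod 4), so (13/19) = +(19/13).
Reduce top mod 13: now compute (6/13).
Pull out 2: since 13 ≡ 5 (mod 8), (2/13) = -1.
Reciprocity: 3 ≡ 3 and 13 ≡ 1 (mod 4), so (3/13) = +(13/3).
Reduce top mod 3: now compute (1/3).
Reached (1/3) = 1. Collecting the sign flips along the way, the symbol is -1.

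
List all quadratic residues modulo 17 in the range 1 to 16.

Square k = 1,…,8 (k and 17−k give the same square):
1²=1, 2²=4, 3²=9, 4²=16, 5²≡8, 6²≡2, 7²≡15, 8²≡13 (mod 17).
So the quadratic residues mod 17 are {1, 2, 4, 8, 9, 13, 15, 16}.

1, 2, 4, 8, 9, 13, 15, 16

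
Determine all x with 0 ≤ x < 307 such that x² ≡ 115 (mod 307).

27, 280

Since 307 ≡ 3 (mod 4), a square root of 115 is 115^((307+1)/4) = 115^77 mod 307.
Repeated squaring: 115^2≡24, 115^4≡269, 115^8≡216, 115^16≡299, 115^32≡64, 115^64≡105 (mod 307).
115^77 = 115^(64+8+4+1) ≡ 280 (mod 307).
Check: 280² = 78400 ≡ 115 (mod 307). The two roots are 27 and 280.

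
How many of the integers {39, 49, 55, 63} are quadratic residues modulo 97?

1

(39/97) = -1 → non-residue.
(49/97) = +1 → QR.
(55/97) = -1 → non-residue.
(63/97) = -1 → non-residue.
Total quadratic residues among the 4: 1.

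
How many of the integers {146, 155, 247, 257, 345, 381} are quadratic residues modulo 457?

5

(146/457) = +1 → QR.
(155/457) = +1 → QR.
(247/457) = -1 → non-residue.
(257/457) = +1 → QR.
(345/457) = +1 → QR.
(381/457) = +1 → QR.
Total quadratic residues among the 6: 5.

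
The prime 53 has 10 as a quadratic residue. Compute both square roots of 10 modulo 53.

53 ≡ 1 (mod 4), so we find a root by search.
Trying successive values, 13² = 169 ≡ 10 (mod 53). The other root is 53 − 13 = 40.

13, 40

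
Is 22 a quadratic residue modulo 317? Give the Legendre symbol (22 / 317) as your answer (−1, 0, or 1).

-1

Euler's criterion: (22/317) ≡ 22^158 (mod 317).
22^2 ≡ 167 (mod 317)
22^4 ≡ 310 (mod 317)
22^8 ≡ 49 (mod 317)
22^16 ≡ 182 (mod 317)
22^32 ≡ 156 (mod 317)
22^64 ≡ 244 (mod 317)
22^128 ≡ 257 (mod 317)
22^158 = 22^(128+16+8+4+2) ≡ 316 (mod 317).
Result is 316 ≡ −1, so (22/317) = −1.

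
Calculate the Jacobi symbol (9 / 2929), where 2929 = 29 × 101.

Reciprocity: 9 ≡ 1 and 2929 ≡ 1 (mod 4), so (9/2929) = +(2929/9).
Reduce top mod 9: now compute (4/9).
Pull out 2^2: since 9 ≡ 1 (mod 8), (2/9) = +1, so (2/9)^2 = +1.
Reached (1/9) = 1. Collecting the sign flips along the way, the symbol is +1.

1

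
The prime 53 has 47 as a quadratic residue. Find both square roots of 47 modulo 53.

53 ≡ 1 (mod 4), so we find a root by search.
Trying successive values, 10² = 100 ≡ 47 (mod 53). The other root is 53 − 10 = 43.

10, 43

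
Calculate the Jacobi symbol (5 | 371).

1

Reciprocity: 5 ≡ 1 and 371 ≡ 3 (mod 4), so (5/371) = +(371/5).
Reduce top mod 5: now compute (1/5).
Reached (1/5) = 1. Collecting the sign flips along the way, the symbol is +1.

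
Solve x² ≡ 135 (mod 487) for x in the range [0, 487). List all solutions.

Since 487 ≡ 3 (mod 4), a square root of 135 is 135^((487+1)/4) = 135^122 mod 487.
Repeated squaring: 135^2≡206, 135^4≡67, 135^8≡106, 135^16≡35, 135^32≡251, 135^64≡178 (mod 487).
135^122 = 135^(64+32+16+8+2) ≡ 185 (mod 487).
Check: 185² = 34225 ≡ 135 (mod 487). The two roots are 185 and 302.

185, 302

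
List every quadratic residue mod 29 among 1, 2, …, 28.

1,4,5,6,7,9,13,16,20,22,23,24,25,28

Square k = 1,…,14 (k and 29−k give the same square):
1²=1, 2²=4, 3²=9, 4²=16, 5²=25, 6²≡7, 7²≡20, 8²≡6, 9²≡23, 10²≡13, 11²≡5, 12²≡28, 13²≡24, 14²≡22 (mod 29).
So the quadratic residues mod 29 are {1, 4, 5, 6, 7, 9, 13, 16, 20, 22, 23, 24, 25, 28}.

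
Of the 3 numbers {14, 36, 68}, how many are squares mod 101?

(14/101) = +1 → QR.
(36/101) = +1 → QR.
(68/101) = +1 → QR.
Total quadratic residues among the 3: 3.

3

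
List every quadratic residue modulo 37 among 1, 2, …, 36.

1 3 4 7 9 10 11 12 16 21 25 26 27 28 30 33 34 36

Square k = 1,…,18 (k and 37−k give the same square):
1²=1, 2²=4, 3²=9, 4²=16, 5²=25, 6²=36, 7²≡12, 8²≡27, 9²≡7, 10²≡26, 11²≡10, 12²≡33, 13²≡21, 14²≡11, 15²≡3, 16²≡34, 17²≡30, 18²≡28 (mod 37).
So the quadratic residues mod 37 are {1, 3, 4, 7, 9, 10, 11, 12, 16, 21, 25, 26, 27, 28, 30, 33, 34, 36}.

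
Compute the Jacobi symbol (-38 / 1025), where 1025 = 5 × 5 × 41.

-1

First reduce: -38 ≡ 987 (mod 1025).
Reciprocity: 987 ≡ 3 and 1025 ≡ 1 (mod 4), so (987/1025) = +(1025/987).
Reduce top mod 987: now compute (38/987).
Pull out 2: since 987 ≡ 3 (mod 8), (2/987) = -1.
Reciprocity: 19 ≡ 3 and 987 ≡ 3 (mod 4), so (19/987) = −(987/19).
Reduce top mod 19: now compute (18/19).
Pull out 2: since 19 ≡ 3 (mod 8), (2/19) = -1.
Reciprocity: 9 ≡ 1 and 19 ≡ 3 (mod 4), so (9/19) = +(19/9).
Reduce top mod 9: now compute (1/9).
Reached (1/9) = 1. Collecting the sign flips along the way, the symbol is -1.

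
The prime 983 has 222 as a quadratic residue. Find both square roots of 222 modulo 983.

Since 983 ≡ 3 (mod 4), a square root of 222 is 222^((983+1)/4) = 222^246 mod 983.
Repeated squaring: 222^2≡134, 222^4≡262, 222^8≡817, 222^16≡32, 222^32≡41, 222^64≡698, 222^128≡619 (mod 983).
222^246 = 222^(128+64+32+16+4+2) ≡ 600 (mod 983).
Check: 600² = 360000 ≡ 222 (mod 983). The two roots are 383 and 600.

383, 600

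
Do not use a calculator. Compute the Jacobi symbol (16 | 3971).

1

Pull out 2^4: since 3971 ≡ 3 (mod 8), (2/3971) = -1, so (2/3971)^4 = +1.
Reached (1/3971) = 1. Collecting the sign flips along the way, the symbol is +1.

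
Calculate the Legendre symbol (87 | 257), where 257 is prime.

Reciprocity: 87 ≡ 3 and 257 ≡ 1 (mod 4), so (87/257) = +(257/87).
Reduce top mod 87: now compute (83/87).
Reciprocity: 83 ≡ 3 and 87 ≡ 3 (mod 4), so (83/87) = −(87/83).
Reduce top mod 83: now compute (4/83).
Pull out 2^2: since 83 ≡ 3 (mod 8), (2/83) = -1, so (2/83)^2 = +1.
Reached (1/83) = 1. Collecting the sign flips along the way, the symbol is -1.

-1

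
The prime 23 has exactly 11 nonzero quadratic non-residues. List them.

5,7,10,11,14,15,17,19,20,21,22

Square k = 1,…,11 (k and 23−k give the same square):
1²=1, 2²=4, 3²=9, 4²=16, 5²≡2, 6²≡13, 7²≡3, 8²≡18, 9²≡12, 10²≡8, 11²≡6 (mod 23).
The residues are {1, 2, 3, 4, 6, 8, 9, 12, 13, 16, 18}; the non-residues are the remaining 11 nonzero classes.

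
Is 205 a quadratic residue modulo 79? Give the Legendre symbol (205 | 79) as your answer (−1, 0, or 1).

-1

Euler's criterion: (205/79) ≡ 47^39 (mod 79).
47^2 ≡ 76 (mod 79)
47^4 ≡ 9 (mod 79)
47^8 ≡ 2 (mod 79)
47^16 ≡ 4 (mod 79)
47^32 ≡ 16 (mod 79)
47^39 = 47^(32+4+2+1) ≡ 78 (mod 79).
Result is 78 ≡ −1, so (205/79) = −1.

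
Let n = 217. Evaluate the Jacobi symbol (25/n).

1

Reciprocity: 25 ≡ 1 and 217 ≡ 1 (mod 4), so (25/217) = +(217/25).
Reduce top mod 25: now compute (17/25).
Reciprocity: 17 ≡ 1 and 25 ≡ 1 (mod 4), so (17/25) = +(25/17).
Reduce top mod 17: now compute (8/17).
Pull out 2^3: since 17 ≡ 1 (mod 8), (2/17) = +1, so (2/17)^3 = +1.
Reached (1/17) = 1. Collecting the sign flips along the way, the symbol is +1.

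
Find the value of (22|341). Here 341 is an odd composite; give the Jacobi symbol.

Pull out 2: since 341 ≡ 5 (mod 8), (2/341) = -1.
Reciprocity: 11 ≡ 3 and 341 ≡ 1 (mod 4), so (11/341) = +(341/11).
Reduce top mod 11: now compute (0/11).
Top reduces to 0: gcd > 1, so the symbol is 0.

0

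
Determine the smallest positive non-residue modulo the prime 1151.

13

(2/1151) = +1, so 2 is a residue.
(3/1151) = +1, so 3 is a residue.
(4/1151) = +1, so 4 is a residue.
(5/1151) = +1, so 5 is a residue.
(6/1151) = +1, so 6 is a residue.
(7/1151) = +1, so 7 is a residue.
(8/1151) = +1, so 8 is a residue.
(9/1151) = +1, so 9 is a residue.
(10/1151) = +1, so 10 is a residue.
(11/1151) = +1, so 11 is a residue.
(12/1151) = +1, so 12 is a residue.
(13/1151) = −1, so 13 is the smallest positive non-residue mod 1151.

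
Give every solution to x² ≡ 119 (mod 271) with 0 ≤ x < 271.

98, 173

Since 271 ≡ 3 (mod 4), a square root of 119 is 119^((271+1)/4) = 119^68 mod 271.
Repeated squaring: 119^2≡69, 119^4≡154, 119^8≡139, 119^16≡80, 119^32≡167, 119^64≡247 (mod 271).
119^68 = 119^(64+4) ≡ 98 (mod 271).
Check: 98² = 9604 ≡ 119 (mod 271). The two roots are 98 and 173.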